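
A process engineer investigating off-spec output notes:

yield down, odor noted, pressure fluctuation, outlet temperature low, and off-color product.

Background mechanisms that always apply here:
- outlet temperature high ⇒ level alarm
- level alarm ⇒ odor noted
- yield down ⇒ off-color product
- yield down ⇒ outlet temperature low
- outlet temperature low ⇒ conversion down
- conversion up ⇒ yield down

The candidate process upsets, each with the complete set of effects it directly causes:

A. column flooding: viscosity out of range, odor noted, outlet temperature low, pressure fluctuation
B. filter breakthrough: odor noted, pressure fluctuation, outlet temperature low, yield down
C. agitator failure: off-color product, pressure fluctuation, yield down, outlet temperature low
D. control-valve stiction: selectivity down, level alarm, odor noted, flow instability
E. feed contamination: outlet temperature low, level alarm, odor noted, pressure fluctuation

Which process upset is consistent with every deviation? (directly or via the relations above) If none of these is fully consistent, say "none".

B

Testing each hypothesis:
(A) column flooding — does not account for yield down, off-color product
(B) filter breakthrough — accounts for every observation (off-color product via yield down → off-color product)
(C) agitator failure — yield down ✓; odor noted ✗; pressure fluctuation ✓; outlet temperature low ✓; off-color product ✓
(D) control-valve stiction — yield down ✗; odor noted ✓; pressure fluctuation ✗; outlet temperature low ✗; off-color product ✗
(E) feed contamination — does not account for yield down, off-color product
(B) alone accounts for all the evidence.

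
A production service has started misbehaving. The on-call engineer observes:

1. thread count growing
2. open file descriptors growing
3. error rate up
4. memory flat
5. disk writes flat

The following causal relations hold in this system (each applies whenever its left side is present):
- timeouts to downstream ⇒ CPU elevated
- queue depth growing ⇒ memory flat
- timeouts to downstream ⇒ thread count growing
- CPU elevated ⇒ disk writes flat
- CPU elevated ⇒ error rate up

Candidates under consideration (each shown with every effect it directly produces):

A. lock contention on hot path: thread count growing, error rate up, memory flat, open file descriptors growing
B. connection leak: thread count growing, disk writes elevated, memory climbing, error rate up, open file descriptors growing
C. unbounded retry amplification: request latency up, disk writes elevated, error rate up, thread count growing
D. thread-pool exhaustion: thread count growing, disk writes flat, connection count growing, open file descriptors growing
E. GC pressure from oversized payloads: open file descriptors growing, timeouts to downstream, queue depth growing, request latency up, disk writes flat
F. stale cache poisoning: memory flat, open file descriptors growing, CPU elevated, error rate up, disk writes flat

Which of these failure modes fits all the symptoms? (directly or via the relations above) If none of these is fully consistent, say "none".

Testing each hypothesis:
(A) lock contention on hot path — thread count growing match; open file descriptors growing match; error rate up match; memory flat match; disk writes flat miss
(B) connection leak — thread count growing match; open file descriptors growing match; error rate up match; memory flat miss; disk writes flat miss
(C) unbounded retry amplification — thread count growing match; open file descriptors growing miss; error rate up match; memory flat miss; disk writes flat miss
(D) thread-pool exhaustion — does not account for error rate up, memory flat
(E) GC pressure from oversized payloads — thread count growing match (via timeouts to downstream → thread count growing); open file descriptors growing match; error rate up match (via timeouts to downstream → CPU elevated → error rate up); memory flat match (via queue depth growing → memory flat); disk writes flat match
(F) stale cache poisoning — does not account for thread count growing
(E) is the only candidate with no mismatches.

E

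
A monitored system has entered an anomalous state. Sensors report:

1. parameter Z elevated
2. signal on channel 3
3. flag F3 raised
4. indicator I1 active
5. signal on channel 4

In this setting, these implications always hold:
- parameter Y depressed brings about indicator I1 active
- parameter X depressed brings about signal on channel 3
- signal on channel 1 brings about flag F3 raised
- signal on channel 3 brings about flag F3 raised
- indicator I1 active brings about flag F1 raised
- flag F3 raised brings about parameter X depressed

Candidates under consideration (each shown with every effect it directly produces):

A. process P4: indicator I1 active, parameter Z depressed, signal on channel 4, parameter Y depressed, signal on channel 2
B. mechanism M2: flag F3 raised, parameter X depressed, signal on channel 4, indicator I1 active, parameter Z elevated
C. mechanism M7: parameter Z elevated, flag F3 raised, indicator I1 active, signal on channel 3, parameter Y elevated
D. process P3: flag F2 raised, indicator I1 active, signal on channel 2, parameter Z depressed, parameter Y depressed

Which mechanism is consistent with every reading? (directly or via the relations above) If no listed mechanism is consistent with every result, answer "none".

Checking each candidate against the observations:
(A) process P4 — parameter Z elevated -; signal on channel 3 -; flag F3 raised -; indicator I1 active +; signal on channel 4 +
(B) mechanism M2 — parameter Z elevated +; signal on channel 3 + (through parameter X depressed → signal on channel 3); flag F3 raised +; indicator I1 active +; signal on channel 4 +
(C) mechanism M7 — parameter Z elevated +; signal on channel 3 +; flag F3 raised +; indicator I1 active +; signal on channel 4 -
(D) process P3 — fails on parameter Z elevated, signal on channel 3, flag F3 raised, signal on channel 4 (predicts parameter Z depressed, not parameter Z elevated)
(B) alone accounts for all the evidence.

B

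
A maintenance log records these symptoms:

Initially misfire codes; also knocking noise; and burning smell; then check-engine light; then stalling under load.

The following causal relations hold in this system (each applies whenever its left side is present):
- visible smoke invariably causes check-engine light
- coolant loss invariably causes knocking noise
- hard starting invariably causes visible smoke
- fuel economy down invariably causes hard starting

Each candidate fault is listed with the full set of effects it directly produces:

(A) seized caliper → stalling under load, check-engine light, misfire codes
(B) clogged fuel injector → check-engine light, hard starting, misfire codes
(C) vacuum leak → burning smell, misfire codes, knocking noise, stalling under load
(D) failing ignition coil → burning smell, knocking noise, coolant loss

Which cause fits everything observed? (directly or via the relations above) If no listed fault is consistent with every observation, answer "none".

Testing each hypothesis:
(A) seized caliper — misfire codes yes; knocking noise NO; burning smell NO; check-engine light yes; stalling under load yes
(B) clogged fuel injector — misfire codes yes; knocking noise NO; burning smell NO; check-engine light yes; stalling under load NO
(C) vacuum leak — misfire codes yes; knocking noise yes; burning smell yes; check-engine light NO; stalling under load yes
(D) failing ignition coil — misfire codes NO; knocking noise yes; burning smell yes; check-engine light NO; stalling under load NO
No candidate is consistent with all observations.

none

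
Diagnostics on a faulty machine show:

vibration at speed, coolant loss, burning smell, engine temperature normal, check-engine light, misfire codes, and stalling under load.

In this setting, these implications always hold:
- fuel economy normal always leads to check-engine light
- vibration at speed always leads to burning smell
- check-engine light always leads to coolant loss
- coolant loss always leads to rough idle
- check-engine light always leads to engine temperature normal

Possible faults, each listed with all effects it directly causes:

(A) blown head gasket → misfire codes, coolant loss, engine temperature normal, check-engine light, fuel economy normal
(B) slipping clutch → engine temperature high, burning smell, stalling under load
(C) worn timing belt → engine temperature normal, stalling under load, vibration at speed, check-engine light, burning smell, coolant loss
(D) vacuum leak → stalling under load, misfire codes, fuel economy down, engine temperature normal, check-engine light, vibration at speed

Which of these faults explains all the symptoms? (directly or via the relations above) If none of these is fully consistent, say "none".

D

For each candidate, compare predicted effects to what was observed:
(A) blown head gasket — does not account for vibration at speed, burning smell, stalling under load
(B) slipping clutch — vibration at speed ✗; coolant loss ✗; burning smell ✓; engine temperature normal ✗; check-engine light ✗; misfire codes ✗; stalling under load ✓
(C) worn timing belt — does not account for misfire codes
(D) vacuum leak — vibration at speed ✓; coolant loss ✓ (by check-engine light → coolant loss); burning smell ✓ (by vibration at speed → burning smell); engine temperature normal ✓; check-engine light ✓; misfire codes ✓; stalling under load ✓
(D) alone accounts for all the evidence.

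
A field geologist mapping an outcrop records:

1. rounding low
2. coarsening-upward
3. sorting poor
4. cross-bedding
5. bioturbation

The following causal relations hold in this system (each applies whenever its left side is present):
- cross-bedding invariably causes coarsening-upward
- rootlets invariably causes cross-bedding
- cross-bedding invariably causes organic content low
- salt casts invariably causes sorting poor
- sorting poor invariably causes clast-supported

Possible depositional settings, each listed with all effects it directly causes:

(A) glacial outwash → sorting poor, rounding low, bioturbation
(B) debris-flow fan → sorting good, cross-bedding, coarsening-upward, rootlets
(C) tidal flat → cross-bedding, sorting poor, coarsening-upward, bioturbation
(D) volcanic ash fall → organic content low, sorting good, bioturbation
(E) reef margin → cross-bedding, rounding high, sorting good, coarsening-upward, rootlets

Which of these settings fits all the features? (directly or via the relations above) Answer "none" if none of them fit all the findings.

none

Checking each candidate against the observations:
(A) glacial outwash — rounding low ✓; coarsening-upward ✗; sorting poor ✓; cross-bedding ✗; bioturbation ✓
(B) debris-flow fan — fails on rounding low, sorting poor, bioturbation (predicts sorting good, not sorting poor)
(C) tidal flat — does not account for rounding low
(D) volcanic ash fall — rounding low ✗; coarsening-upward ✗; sorting poor ✗; cross-bedding ✗; bioturbation ✓
(E) reef margin — fails on rounding low, sorting poor, bioturbation (predicts rounding high, not rounding low; predicts sorting good, not sorting poor)
Every candidate fails on at least one observation.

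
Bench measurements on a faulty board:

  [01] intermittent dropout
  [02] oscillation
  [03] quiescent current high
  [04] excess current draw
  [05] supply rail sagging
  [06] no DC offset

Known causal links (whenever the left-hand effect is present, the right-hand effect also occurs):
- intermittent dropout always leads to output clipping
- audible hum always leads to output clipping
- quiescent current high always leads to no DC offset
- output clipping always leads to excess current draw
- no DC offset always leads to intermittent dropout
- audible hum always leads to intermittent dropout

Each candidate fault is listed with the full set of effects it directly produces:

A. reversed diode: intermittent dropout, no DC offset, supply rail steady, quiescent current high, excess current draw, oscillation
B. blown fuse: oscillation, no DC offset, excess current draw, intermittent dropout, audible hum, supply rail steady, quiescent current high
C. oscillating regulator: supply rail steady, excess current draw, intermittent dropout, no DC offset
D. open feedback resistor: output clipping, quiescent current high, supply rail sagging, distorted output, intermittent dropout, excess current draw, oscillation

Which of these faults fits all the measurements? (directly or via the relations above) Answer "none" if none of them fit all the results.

For each candidate, compare predicted effects to what was observed:
(A) reversed diode — intermittent dropout ✓; oscillation ✓; quiescent current high ✓; excess current draw ✓; supply rail sagging ✗; no DC offset ✓
(B) blown fuse — intermittent dropout ✓; oscillation ✓; quiescent current high ✓; excess current draw ✓; supply rail sagging ✗; no DC offset ✓
(C) oscillating regulator — intermittent dropout ✓; oscillation ✗; quiescent current high ✗; excess current draw ✓; supply rail sagging ✗; no DC offset ✓
(D) open feedback resistor — accounts for every observation (no DC offset through quiescent current high → no DC offset)
(D) alone accounts for all the evidence.

D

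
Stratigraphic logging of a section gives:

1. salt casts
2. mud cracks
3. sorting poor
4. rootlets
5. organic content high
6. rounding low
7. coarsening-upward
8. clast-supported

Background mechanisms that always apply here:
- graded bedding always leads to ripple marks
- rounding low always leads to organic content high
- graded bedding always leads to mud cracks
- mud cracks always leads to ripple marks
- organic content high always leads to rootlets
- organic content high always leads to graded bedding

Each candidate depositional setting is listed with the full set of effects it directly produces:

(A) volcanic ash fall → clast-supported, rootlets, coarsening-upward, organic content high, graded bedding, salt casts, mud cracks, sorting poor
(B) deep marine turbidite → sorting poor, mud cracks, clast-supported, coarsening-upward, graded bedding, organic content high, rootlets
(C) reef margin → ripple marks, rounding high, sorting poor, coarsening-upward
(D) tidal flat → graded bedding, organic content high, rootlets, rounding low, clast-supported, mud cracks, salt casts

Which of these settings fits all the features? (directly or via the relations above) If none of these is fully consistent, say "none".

none

For each candidate, compare predicted effects to what was observed:
(A) volcanic ash fall — does not account for rounding low
(B) deep marine turbidite — does not account for salt casts, rounding low
(C) reef margin — salt casts miss; mud cracks miss; sorting poor match; rootlets miss; organic content high miss; rounding low miss; coarsening-upward match; clast-supported miss
(D) tidal flat — does not account for sorting poor, coarsening-upward
None of the listed candidates fits everything.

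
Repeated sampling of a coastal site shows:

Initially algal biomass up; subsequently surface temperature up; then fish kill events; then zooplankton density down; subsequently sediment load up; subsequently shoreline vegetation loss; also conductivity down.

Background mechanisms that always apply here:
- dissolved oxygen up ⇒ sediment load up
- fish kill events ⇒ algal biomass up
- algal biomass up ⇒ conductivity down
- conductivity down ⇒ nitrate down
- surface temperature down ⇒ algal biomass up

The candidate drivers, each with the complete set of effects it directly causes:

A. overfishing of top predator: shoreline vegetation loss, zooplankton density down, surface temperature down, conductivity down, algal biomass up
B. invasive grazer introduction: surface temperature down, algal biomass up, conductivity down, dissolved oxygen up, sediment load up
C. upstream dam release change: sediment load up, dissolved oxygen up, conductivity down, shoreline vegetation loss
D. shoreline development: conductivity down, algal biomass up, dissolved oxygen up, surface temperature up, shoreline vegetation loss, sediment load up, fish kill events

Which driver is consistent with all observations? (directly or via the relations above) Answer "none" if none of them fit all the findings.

none

Testing each hypothesis:
(A) overfishing of top predator — algal biomass up ✓; surface temperature up ✗; fish kill events ✗; zooplankton density down ✓; sediment load up ✗; shoreline vegetation loss ✓; conductivity down ✓
(B) invasive grazer introduction — algal biomass up ✓; surface temperature up ✗; fish kill events ✗; zooplankton density down ✗; sediment load up ✓; shoreline vegetation loss ✗; conductivity down ✓
(C) upstream dam release change — does not account for algal biomass up, surface temperature up, fish kill events, zooplankton density down
(D) shoreline development — algal biomass up ✓; surface temperature up ✓; fish kill events ✓; zooplankton density down ✗; sediment load up ✓; shoreline vegetation loss ✓; conductivity down ✓
None of the listed candidates fits everything.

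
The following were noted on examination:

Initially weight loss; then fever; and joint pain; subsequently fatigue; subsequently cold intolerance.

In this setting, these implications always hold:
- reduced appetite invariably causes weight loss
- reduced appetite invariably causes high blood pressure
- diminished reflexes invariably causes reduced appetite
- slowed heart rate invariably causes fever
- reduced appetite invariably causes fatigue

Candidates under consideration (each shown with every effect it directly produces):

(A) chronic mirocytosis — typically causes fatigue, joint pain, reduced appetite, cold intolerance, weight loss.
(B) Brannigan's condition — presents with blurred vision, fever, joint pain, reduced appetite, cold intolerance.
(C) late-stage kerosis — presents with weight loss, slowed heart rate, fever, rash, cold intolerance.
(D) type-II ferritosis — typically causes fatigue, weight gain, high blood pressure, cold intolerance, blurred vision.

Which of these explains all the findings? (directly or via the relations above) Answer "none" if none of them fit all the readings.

B

Checking each candidate against the observations:
(A) chronic mirocytosis — weight loss ✓; fever ✗; joint pain ✓; fatigue ✓; cold intolerance ✓
(B) Brannigan's condition — weight loss ✓ (via reduced appetite → weight loss); fever ✓; joint pain ✓; fatigue ✓ (via reduced appetite → fatigue); cold intolerance ✓
(C) late-stage kerosis — does not account for joint pain, fatigue
(D) type-II ferritosis — fails on weight loss, fever, joint pain (predicts weight gain, not weight loss)
(B) alone accounts for all the evidence.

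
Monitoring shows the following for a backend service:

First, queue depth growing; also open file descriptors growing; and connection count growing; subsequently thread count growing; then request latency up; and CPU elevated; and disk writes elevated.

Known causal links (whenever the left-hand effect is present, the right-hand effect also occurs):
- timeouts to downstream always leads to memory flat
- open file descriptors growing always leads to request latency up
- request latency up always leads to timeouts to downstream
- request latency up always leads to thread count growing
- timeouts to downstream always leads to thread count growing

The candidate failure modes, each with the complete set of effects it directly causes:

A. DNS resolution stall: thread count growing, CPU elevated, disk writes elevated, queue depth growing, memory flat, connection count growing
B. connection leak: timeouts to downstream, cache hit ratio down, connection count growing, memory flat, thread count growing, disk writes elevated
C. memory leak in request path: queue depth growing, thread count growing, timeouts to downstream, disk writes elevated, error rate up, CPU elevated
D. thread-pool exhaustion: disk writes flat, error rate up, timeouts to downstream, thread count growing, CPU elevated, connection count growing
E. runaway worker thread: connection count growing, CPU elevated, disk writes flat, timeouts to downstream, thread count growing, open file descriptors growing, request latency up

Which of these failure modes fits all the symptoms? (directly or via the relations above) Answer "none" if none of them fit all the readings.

For each candidate, compare predicted effects to what was observed:
(A) DNS resolution stall — queue depth growing yes; open file descriptors growing NO; connection count growing yes; thread count growing yes; request latency up NO; CPU elevated yes; disk writes elevated yes
(B) connection leak — does not account for queue depth growing, open file descriptors growing, request latency up, CPU elevated
(C) memory leak in request path — does not account for open file descriptors growing, connection count growing, request latency up
(D) thread-pool exhaustion — fails on queue depth growing, open file descriptors growing, request latency up, disk writes elevated (predicts disk writes flat, not disk writes elevated)
(E) runaway worker thread — queue depth growing NO; open file descriptors growing yes; connection count growing yes; thread count growing yes; request latency up yes; CPU elevated yes; disk writes elevated NO
None of the listed candidates fits everything.

none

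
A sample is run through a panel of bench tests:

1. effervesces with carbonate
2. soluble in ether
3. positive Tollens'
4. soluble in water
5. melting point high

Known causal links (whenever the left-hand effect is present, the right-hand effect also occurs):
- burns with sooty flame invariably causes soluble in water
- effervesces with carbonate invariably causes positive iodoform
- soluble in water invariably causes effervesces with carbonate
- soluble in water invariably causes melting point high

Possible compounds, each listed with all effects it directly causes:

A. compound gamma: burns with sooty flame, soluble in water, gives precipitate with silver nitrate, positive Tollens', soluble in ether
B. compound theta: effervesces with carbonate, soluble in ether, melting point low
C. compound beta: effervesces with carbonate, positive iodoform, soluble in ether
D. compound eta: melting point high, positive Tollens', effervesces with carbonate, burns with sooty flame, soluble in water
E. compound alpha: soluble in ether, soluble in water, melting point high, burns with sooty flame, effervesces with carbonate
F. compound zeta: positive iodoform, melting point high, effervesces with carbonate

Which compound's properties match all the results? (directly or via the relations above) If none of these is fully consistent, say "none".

Per-candidate check:
(A) compound gamma — effervesces with carbonate yes (via soluble in water → effervesces with carbonate); soluble in ether yes; positive Tollens' yes; soluble in water yes; melting point high yes (via soluble in water → melting point high)
(B) compound theta — fails on positive Tollens', soluble in water, melting point high (predicts melting point low, not melting point high)
(C) compound beta — effervesces with carbonate yes; soluble in ether yes; positive Tollens' NO; soluble in water NO; melting point high NO
(D) compound eta — effervesces with carbonate yes; soluble in ether NO; positive Tollens' yes; soluble in water yes; melting point high yes
(E) compound alpha — does not account for positive Tollens'
(F) compound zeta — effervesces with carbonate yes; soluble in ether NO; positive Tollens' NO; soluble in water NO; melting point high yes
(A) is the only candidate with no mismatches.

A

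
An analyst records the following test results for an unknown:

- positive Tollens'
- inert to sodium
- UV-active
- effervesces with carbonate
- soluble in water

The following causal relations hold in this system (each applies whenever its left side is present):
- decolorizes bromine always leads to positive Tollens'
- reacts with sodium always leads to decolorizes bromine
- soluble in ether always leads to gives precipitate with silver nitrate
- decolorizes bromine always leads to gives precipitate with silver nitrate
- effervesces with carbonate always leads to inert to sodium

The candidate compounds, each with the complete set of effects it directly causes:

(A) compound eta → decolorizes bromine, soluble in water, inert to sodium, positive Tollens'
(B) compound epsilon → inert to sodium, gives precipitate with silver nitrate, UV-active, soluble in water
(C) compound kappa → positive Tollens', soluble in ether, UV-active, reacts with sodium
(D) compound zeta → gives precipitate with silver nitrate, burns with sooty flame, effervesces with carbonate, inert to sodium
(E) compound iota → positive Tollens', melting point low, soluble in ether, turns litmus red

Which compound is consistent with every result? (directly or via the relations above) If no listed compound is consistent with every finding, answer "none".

none

Per-candidate check:
(A) compound eta — does not account for UV-active, effervesces with carbonate
(B) compound epsilon — does not account for positive Tollens', effervesces with carbonate
(C) compound kappa — fails on inert to sodium, effervesces with carbonate, soluble in water (predicts reacts with sodium, not inert to sodium)
(D) compound zeta — does not account for positive Tollens', UV-active, soluble in water
(E) compound iota — positive Tollens' yes; inert to sodium NO; UV-active NO; effervesces with carbonate NO; soluble in water NO
No candidate is consistent with all observations.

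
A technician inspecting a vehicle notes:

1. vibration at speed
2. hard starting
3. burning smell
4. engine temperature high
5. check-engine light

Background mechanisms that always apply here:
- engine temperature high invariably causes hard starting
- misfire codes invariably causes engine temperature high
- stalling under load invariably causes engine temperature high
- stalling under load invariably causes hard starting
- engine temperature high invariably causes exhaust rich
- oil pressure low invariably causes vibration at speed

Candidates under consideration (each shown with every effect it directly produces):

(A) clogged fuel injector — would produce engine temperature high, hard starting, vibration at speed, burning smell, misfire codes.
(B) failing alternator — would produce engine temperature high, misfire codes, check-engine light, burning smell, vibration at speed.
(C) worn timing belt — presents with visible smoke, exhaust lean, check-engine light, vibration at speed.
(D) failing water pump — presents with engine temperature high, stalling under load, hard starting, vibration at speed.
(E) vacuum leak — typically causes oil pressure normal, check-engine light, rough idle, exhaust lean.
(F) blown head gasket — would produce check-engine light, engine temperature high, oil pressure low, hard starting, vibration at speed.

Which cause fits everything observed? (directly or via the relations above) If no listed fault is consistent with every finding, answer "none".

B

Testing each hypothesis:
(A) clogged fuel injector — does not account for check-engine light
(B) failing alternator — vibration at speed match; hard starting match (by engine temperature high → hard starting); burning smell match; engine temperature high match; check-engine light match
(C) worn timing belt — does not account for hard starting, burning smell, engine temperature high
(D) failing water pump — does not account for burning smell, check-engine light
(E) vacuum leak — vibration at speed miss; hard starting miss; burning smell miss; engine temperature high miss; check-engine light match
(F) blown head gasket — does not account for burning smell
Only (B) is consistent with every observation.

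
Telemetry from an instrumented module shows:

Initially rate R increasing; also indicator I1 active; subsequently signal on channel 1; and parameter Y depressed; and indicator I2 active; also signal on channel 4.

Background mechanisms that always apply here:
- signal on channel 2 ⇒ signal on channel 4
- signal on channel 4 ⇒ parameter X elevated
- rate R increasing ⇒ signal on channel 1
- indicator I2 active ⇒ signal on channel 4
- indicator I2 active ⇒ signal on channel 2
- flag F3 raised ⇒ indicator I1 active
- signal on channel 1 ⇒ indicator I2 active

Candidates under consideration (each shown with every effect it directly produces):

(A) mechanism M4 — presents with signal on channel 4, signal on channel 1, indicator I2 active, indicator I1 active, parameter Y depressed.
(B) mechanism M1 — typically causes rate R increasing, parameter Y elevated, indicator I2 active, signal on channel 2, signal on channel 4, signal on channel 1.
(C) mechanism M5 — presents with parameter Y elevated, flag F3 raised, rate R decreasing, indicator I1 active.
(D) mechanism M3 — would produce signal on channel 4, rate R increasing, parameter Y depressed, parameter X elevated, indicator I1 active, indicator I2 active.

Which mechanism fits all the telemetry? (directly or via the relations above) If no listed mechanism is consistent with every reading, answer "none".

Testing each hypothesis:
(A) mechanism M4 — rate R increasing NO; indicator I1 active yes; signal on channel 1 yes; parameter Y depressed yes; indicator I2 active yes; signal on channel 4 yes
(B) mechanism M1 — fails on indicator I1 active, parameter Y depressed (predicts parameter Y elevated, not parameter Y depressed)
(C) mechanism M5 — fails on rate R increasing, signal on channel 1, parameter Y depressed, indicator I2 active, signal on channel 4 (predicts rate R decreasing, not rate R increasing; predicts parameter Y elevated, not parameter Y depressed)
(D) mechanism M3 — accounts for every observation (signal on channel 1 through rate R increasing → signal on channel 1)
(D) is the only candidate with no mismatches.

D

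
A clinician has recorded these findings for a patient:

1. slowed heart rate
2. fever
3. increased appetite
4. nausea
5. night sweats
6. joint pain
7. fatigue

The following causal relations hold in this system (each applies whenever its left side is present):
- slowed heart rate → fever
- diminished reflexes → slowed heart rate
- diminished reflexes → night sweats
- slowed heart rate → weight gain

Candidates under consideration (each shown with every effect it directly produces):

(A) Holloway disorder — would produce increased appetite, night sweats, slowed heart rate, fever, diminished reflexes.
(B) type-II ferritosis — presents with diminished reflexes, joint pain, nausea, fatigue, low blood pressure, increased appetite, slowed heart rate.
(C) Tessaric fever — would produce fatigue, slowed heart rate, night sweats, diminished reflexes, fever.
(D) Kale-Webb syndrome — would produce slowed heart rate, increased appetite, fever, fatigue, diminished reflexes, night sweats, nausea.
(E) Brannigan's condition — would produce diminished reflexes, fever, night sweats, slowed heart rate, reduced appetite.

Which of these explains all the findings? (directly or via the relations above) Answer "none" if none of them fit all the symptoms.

B

Testing each hypothesis:
(A) Holloway disorder — does not account for nausea, joint pain, fatigue
(B) type-II ferritosis — accounts for every observation (fever via slowed heart rate → fever)
(C) Tessaric fever — slowed heart rate yes; fever yes; increased appetite NO; nausea NO; night sweats yes; joint pain NO; fatigue yes
(D) Kale-Webb syndrome — slowed heart rate yes; fever yes; increased appetite yes; nausea yes; night sweats yes; joint pain NO; fatigue yes
(E) Brannigan's condition — slowed heart rate yes; fever yes; increased appetite NO; nausea NO; night sweats yes; joint pain NO; fatigue NO
Only (B) is consistent with every observation.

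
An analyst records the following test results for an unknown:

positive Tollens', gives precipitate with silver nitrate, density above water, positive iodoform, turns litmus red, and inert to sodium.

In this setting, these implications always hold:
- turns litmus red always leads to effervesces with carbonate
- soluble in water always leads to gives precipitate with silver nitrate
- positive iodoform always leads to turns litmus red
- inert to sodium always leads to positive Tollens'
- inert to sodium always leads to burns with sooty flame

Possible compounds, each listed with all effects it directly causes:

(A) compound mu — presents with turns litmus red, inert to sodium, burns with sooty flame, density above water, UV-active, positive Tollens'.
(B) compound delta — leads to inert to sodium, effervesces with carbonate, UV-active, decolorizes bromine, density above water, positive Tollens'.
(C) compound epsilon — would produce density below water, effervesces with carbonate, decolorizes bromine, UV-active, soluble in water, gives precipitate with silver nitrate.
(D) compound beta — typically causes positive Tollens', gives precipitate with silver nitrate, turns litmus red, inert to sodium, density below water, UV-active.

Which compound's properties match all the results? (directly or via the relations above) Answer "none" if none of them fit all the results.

Checking each candidate against the observations:
(A) compound mu — positive Tollens' yes; gives precipitate with silver nitrate NO; density above water yes; positive iodoform NO; turns litmus red yes; inert to sodium yes
(B) compound delta — positive Tollens' yes; gives precipitate with silver nitrate NO; density above water yes; positive iodoform NO; turns litmus red NO; inert to sodium yes
(C) compound epsilon — positive Tollens' NO; gives precipitate with silver nitrate yes; density above water NO; positive iodoform NO; turns litmus red NO; inert to sodium NO
(D) compound beta — positive Tollens' yes; gives precipitate with silver nitrate yes; density above water NO; positive iodoform NO; turns litmus red yes; inert to sodium yes
None of the listed candidates fits everything.

none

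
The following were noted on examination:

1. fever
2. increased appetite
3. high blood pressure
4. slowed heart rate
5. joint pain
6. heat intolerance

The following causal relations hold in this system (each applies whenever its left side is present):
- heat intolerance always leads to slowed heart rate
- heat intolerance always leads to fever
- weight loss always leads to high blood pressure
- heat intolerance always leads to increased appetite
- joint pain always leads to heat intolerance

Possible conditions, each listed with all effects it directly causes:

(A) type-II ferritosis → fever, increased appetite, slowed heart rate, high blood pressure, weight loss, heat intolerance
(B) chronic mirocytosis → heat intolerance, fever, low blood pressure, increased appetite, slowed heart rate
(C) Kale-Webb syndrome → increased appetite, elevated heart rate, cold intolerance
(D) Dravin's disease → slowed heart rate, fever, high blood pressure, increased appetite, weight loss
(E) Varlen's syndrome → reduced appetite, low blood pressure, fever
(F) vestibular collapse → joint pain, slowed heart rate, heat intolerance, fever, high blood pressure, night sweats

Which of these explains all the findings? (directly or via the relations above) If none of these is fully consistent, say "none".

Per-candidate check:
(A) type-II ferritosis — does not account for joint pain
(B) chronic mirocytosis — fails on high blood pressure, joint pain (predicts low blood pressure, not high blood pressure)
(C) Kale-Webb syndrome — fever miss; increased appetite match; high blood pressure miss; slowed heart rate miss; joint pain miss; heat intolerance miss
(D) Dravin's disease — does not account for joint pain, heat intolerance
(E) Varlen's syndrome — fever match; increased appetite miss; high blood pressure miss; slowed heart rate miss; joint pain miss; heat intolerance miss
(F) vestibular collapse — accounts for every observation (increased appetite through heat intolerance → increased appetite)
(F) is the only candidate with no mismatches.

F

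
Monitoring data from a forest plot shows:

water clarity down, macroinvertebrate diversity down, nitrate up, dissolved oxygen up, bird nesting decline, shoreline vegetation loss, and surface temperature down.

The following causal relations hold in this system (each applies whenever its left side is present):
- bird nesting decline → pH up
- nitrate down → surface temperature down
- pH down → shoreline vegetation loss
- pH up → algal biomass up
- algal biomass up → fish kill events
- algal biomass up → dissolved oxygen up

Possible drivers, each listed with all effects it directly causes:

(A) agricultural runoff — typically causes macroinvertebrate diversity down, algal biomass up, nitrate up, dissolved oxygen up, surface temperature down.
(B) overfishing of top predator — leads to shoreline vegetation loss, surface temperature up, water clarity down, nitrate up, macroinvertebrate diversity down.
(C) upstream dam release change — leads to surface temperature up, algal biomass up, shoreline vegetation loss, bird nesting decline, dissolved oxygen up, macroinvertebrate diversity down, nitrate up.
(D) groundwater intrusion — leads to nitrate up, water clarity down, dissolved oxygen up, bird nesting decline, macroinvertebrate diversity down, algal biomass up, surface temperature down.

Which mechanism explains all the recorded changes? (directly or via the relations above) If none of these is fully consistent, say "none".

none

Per-candidate check:
(A) agricultural runoff — does not account for water clarity down, bird nesting decline, shoreline vegetation loss
(B) overfishing of top predator — water clarity down yes; macroinvertebrate diversity down yes; nitrate up yes; dissolved oxygen up NO; bird nesting decline NO; shoreline vegetation loss yes; surface temperature down NO
(C) upstream dam release change — fails on water clarity down, surface temperature down (predicts surface temperature up, not surface temperature down)
(D) groundwater intrusion — water clarity down yes; macroinvertebrate diversity down yes; nitrate up yes; dissolved oxygen up yes; bird nesting decline yes; shoreline vegetation loss NO; surface temperature down yes
Every candidate fails on at least one observation.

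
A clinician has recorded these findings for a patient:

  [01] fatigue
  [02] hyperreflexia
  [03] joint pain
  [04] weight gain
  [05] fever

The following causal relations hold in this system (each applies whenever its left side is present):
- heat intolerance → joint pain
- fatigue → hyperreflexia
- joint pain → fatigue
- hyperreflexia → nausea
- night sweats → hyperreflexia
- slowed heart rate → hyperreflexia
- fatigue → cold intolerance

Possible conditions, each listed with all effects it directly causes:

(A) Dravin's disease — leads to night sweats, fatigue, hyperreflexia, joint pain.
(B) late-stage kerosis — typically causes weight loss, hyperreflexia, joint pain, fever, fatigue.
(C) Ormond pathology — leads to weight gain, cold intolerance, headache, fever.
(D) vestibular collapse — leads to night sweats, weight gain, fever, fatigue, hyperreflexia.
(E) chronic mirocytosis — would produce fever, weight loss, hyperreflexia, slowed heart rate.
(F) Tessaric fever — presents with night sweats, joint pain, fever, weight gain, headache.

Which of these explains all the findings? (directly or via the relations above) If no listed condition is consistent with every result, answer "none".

Testing each hypothesis:
(A) Dravin's disease — does not account for weight gain, fever
(B) late-stage kerosis — fails on weight gain (predicts weight loss, not weight gain)
(C) Ormond pathology — fatigue miss; hyperreflexia miss; joint pain miss; weight gain match; fever match
(D) vestibular collapse — fatigue match; hyperreflexia match; joint pain miss; weight gain match; fever match
(E) chronic mirocytosis — fatigue miss; hyperreflexia match; joint pain miss; weight gain miss; fever match
(F) Tessaric fever — fatigue match (by joint pain → fatigue); hyperreflexia match (by night sweats → hyperreflexia); joint pain match; weight gain match; fever match
(F) alone accounts for all the evidence.

F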